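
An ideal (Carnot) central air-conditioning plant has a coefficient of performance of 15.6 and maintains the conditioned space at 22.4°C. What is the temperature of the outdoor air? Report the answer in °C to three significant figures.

41.3 °C

COP_R = T_C/(T_H − T_C) gives T_H − T_C = T_C/COP.
With T_C = 295.55 K, T_H = 295.55 × (1 + 1/15.6) = 314.50 K.
Converting, 314.50 K = 41.35°C.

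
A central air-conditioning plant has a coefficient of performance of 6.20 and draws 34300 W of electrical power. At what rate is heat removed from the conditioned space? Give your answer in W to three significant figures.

213000 W

Q̇_C = COP × Ẇ = 6.20 × 34300 = 212700 W.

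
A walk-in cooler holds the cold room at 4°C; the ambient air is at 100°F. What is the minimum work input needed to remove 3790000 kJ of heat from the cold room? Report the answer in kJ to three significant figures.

In absolute terms T_C = 277.15 K and T_H = 310.93 K, so ΔT = 33.78 K.
The reversible limit is COP_R = T_C/ΔT = 8.205, so W_min = Q_C/COP = Q_C·ΔT/T_C.
W_min = 3790000 × 33.78/277.15 = 461900 kJ.

462000 kJ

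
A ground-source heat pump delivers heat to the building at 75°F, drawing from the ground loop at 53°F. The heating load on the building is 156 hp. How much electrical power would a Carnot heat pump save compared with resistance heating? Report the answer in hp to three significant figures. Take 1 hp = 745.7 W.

150 hp

In absolute terms T_C = 284.82 K and T_H = 297.04 K, so ΔT = 12.22 K.
COP_Carnot = T_H/ΔT = 297.04/12.22 = 24.30.
Resistance heating needs Ẇ_res = Q̇_H = 156.0 hp; the reversible heat pump needs only Ẇ_hp = Q̇_H/COP = 6.419 hp.
Saving = 156.0 − 6.419 = 149.6 hp.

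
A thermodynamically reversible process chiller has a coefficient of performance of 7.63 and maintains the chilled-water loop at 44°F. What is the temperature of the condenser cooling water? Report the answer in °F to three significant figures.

110 °F

COP_R = T_C/(T_H − T_C) gives T_H − T_C = T_C/COP.
With T_C = 279.82 K, T_H = 279.82 × (1 + 1/7.63) = 316.49 K.
Converting, 316.49 K = 110.01°F.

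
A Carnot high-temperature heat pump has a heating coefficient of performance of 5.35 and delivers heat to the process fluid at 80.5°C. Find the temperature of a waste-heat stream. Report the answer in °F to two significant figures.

58 °F

COP_HP = T_H/(T_H − T_C) gives T_H − T_C = T_H/COP.
With T_H = 353.65 K, T_C = 353.65 × (1 − 1/5.35) = 287.55 K.
Converting, 287.55 K = 57.91°F.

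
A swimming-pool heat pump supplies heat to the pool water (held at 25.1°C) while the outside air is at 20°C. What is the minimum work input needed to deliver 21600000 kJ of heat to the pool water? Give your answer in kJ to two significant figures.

In absolute terms T_C = 293.15 K and T_H = 298.25 K, so ΔT = 5.100 K.
The reversible limit is COP_HP = T_H/ΔT = 58.48, so W_min = Q_H/COP = Q_H·ΔT/T_H.
W_min = 21600000 × 5.100/298.25 = 369400 kJ.

370000 kJ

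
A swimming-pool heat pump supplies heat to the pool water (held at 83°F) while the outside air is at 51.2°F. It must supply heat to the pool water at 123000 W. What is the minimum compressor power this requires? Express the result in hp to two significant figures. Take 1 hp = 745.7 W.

9.7 hp

In absolute terms T_C = 283.82 K and T_H = 301.48 K, so ΔT = 17.67 K.
COP_Carnot = T_H/ΔT = 301.48/17.67 = 17.07.
Ẇ_min = Q̇/COP_Carnot = 123000/17.07 = 7208 W = 9.666 hp.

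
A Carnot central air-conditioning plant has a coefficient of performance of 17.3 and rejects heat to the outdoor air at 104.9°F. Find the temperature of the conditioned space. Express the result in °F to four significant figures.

For a Carnot refrigerator COP_R = T_C/(T_H − T_C), so T_C = COP·T_H/(1 + COP).
With T_H = 313.65 K, T_C = 17.3 × 313.65/18.30 = 296.51 K.
Converting, 296.51 K = 74.05°F.

74.05 °F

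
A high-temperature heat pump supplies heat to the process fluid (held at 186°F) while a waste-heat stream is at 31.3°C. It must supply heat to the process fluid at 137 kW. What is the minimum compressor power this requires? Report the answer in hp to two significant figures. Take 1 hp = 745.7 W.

In absolute terms T_C = 304.45 K and T_H = 358.71 K, so ΔT = 54.26 K.
COP_Carnot = T_H/ΔT = 358.71/54.26 = 6.611.
Ẇ_min = Q̇/COP_Carnot = 137.0/6.611 = 20.72 kW = 27.79 hp.

28 hp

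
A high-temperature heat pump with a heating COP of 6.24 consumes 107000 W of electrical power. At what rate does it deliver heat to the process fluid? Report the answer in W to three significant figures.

Q̇_H = COP_HP × Ẇ = 6.24 × 107000 = 667700 W.

668000 W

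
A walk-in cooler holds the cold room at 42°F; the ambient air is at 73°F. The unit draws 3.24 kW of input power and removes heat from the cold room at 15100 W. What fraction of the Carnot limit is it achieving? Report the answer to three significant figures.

Converting, Q̇_C = 15100 W = 15.10 kW, so COP_actual = Q̇_C/Ẇ = 15.10/3.240 = 4.660.
In absolute terms T_C = 278.71 K and T_H = 295.93 K, so ΔT = 17.22 K.
COP_Carnot = T_C/ΔT = 278.71/17.22 = 16.18.
η_II = COP_actual/COP_Carnot = 4.660/16.18 = 0.2880.

0.288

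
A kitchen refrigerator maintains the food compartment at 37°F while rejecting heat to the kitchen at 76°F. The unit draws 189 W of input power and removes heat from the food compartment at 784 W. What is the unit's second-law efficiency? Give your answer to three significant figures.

COP_actual = Q̇_C/Ẇ = 784.0/189.0 = 4.148.
In absolute terms T_C = 275.93 K and T_H = 297.59 K, so ΔT = 21.67 K.
COP_Carnot = T_C/ΔT = 275.93/21.67 = 12.74.
η_II = COP_actual/COP_Carnot = 4.148/12.74 = 0.3257.

0.326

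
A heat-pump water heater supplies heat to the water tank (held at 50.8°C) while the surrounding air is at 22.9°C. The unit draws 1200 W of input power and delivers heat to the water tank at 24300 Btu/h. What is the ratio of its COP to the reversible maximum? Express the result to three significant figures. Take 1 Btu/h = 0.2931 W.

0.511

Converting, Q̇_H = 24300 Btu/h = 7122 W, so COP_actual = Q̇_H/Ẇ = 7122/1200 = 5.935.
In absolute terms T_C = 296.05 K and T_H = 323.95 K, so ΔT = 27.90 K.
COP_Carnot = T_H/ΔT = 323.95/27.90 = 11.61.
η_II = COP_actual/COP_Carnot = 5.935/11.61 = 0.5112.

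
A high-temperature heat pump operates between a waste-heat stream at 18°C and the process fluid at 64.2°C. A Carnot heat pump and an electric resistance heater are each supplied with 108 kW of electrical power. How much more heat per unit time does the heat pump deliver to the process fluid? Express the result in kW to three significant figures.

In absolute terms T_C = 291.15 K and T_H = 337.35 K, so ΔT = 46.20 K.
COP_Carnot = T_H/ΔT = 337.35/46.20 = 7.302.
The heat pump delivers Q̇_H = COP × Ẇ = 788.6 kW; the resistance heater delivers Ẇ = 108.0 kW.
Extra = (COP − 1)·Ẇ = 680.6 kW.

681 kW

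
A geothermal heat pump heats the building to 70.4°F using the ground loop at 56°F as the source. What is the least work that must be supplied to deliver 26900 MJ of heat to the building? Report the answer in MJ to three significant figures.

In absolute terms T_C = 286.48 K and T_H = 294.48 K, so ΔT = 8.000 K.
The reversible limit is COP_HP = T_H/ΔT = 36.81, so W_min = Q_H/COP = Q_H·ΔT/T_H.
W_min = 26900 × 8.000/294.48 = 730.8 MJ.

731 MJ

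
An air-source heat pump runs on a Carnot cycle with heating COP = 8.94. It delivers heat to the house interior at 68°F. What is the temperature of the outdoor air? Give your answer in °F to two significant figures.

COP_HP = T_H/(T_H − T_C) gives T_H − T_C = T_H/COP.
With T_H = 293.15 K, T_C = 293.15 × (1 − 1/8.94) = 260.36 K.
Converting, 260.36 K = 8.98°F.

9.0 °F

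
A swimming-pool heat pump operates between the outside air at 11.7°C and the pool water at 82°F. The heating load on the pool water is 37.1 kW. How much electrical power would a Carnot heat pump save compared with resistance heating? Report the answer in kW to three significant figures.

In absolute terms T_C = 284.85 K and T_H = 300.93 K, so ΔT = 16.08 K.
COP_Carnot = T_H/ΔT = 300.93/16.08 = 18.72.
Resistance heating needs Ẇ_res = Q̇_H = 37.10 kW; the reversible heat pump needs only Ẇ_hp = Q̇_H/COP = 1.982 kW.
Saving = 37.10 − 1.982 = 35.12 kW.

35.1 kW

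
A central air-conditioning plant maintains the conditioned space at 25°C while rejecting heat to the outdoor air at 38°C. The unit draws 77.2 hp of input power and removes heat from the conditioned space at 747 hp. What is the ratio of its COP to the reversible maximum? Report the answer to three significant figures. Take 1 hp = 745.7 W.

0.422

COP_actual = Q̇_C/Ẇ = 747.0/77.20 = 9.676.
In absolute terms T_C = 298.15 K and T_H = 311.15 K, so ΔT = 13.00 K.
COP_Carnot = T_C/ΔT = 298.15/13.00 = 22.93.
η_II = COP_actual/COP_Carnot = 9.676/22.93 = 0.4219.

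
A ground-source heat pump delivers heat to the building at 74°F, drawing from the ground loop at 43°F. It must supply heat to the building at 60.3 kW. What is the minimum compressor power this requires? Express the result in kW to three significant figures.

3.50 kW

In absolute terms T_C = 279.26 K and T_H = 296.48 K, so ΔT = 17.22 K.
COP_Carnot = T_H/ΔT = 296.48/17.22 = 17.22.
Ẇ_min = Q̇/COP_Carnot = 60.30/17.22 = 3.503 kW.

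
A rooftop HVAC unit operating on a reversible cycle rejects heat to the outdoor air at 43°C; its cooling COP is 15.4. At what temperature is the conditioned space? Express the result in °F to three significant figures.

74.7 °F

For a Carnot refrigerator COP_R = T_C/(T_H − T_C), so T_C = COP·T_H/(1 + COP).
With T_H = 316.15 K, T_C = 15.4 × 316.15/16.40 = 296.87 K.
Converting, 296.87 K = 74.70°F.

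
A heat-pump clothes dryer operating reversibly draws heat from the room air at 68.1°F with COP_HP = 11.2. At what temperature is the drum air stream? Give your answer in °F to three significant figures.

120 °F

COP_HP = T_H/(T_H − T_C) rearranges to T_H = COP·T_C/(COP − 1).
With T_C = 293.21 K, T_H = 11.2 × 293.21/10.20 = 321.95 K.
Converting, 321.95 K = 119.84°F.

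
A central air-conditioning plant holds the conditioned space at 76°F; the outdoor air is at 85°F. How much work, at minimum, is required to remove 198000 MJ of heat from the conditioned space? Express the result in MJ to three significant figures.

3330 MJ

In absolute terms T_C = 297.59 K and T_H = 302.59 K, so ΔT = 5.000 K.
The reversible limit is COP_R = T_C/ΔT = 59.52, so W_min = Q_C/COP = Q_C·ΔT/T_C.
W_min = 198000 × 5.000/297.59 = 3327 MJ.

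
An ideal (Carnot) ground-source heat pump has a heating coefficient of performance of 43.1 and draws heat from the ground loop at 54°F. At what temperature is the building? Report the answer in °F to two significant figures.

66 °F

COP_HP = T_H/(T_H − T_C) rearranges to T_H = COP·T_C/(COP − 1).
With T_C = 285.37 K, T_H = 43.1 × 285.37/42.10 = 292.15 K.
Converting, 292.15 K = 66.20°F.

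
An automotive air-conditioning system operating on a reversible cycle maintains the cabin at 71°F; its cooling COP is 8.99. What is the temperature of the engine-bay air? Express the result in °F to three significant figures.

130 °F

COP_R = T_C/(T_H − T_C) gives T_H − T_C = T_C/COP.
With T_C = 294.82 K, T_H = 294.82 × (1 + 1/8.99) = 327.61 K.
Converting, 327.61 K = 130.03°F.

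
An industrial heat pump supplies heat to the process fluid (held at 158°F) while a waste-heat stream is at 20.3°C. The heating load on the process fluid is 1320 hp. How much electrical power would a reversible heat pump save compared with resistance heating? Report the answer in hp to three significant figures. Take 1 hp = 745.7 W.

1130 hp

In absolute terms T_C = 293.45 K and T_H = 343.15 K, so ΔT = 49.70 K.
COP_Carnot = T_H/ΔT = 343.15/49.70 = 6.904.
Resistance heating needs Ẇ_res = Q̇_H = 1320 hp; the reversible heat pump needs only Ẇ_hp = Q̇_H/COP = 191.2 hp.
Saving = 1320 − 191.2 = 1129 hp.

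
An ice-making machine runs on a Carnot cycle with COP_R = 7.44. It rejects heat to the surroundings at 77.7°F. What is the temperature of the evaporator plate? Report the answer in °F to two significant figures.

14 °F

For a Carnot refrigerator COP_R = T_C/(T_H − T_C), so T_C = COP·T_H/(1 + COP).
With T_H = 298.54 K, T_C = 7.44 × 298.54/8.440 = 263.17 K.
Converting, 263.17 K = 14.03°F.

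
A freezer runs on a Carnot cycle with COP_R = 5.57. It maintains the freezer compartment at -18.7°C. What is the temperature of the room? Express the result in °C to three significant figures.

COP_R = T_C/(T_H − T_C) gives T_H − T_C = T_C/COP.
With T_C = 254.45 K, T_H = 254.45 × (1 + 1/5.57) = 300.13 K.
Converting, 300.13 K = 26.98°C.

27.0 °C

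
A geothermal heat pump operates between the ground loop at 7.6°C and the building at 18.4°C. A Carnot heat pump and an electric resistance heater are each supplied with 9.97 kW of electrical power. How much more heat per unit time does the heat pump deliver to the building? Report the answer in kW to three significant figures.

259 kW

In absolute terms T_C = 280.75 K and T_H = 291.55 K, so ΔT = 10.80 K.
COP_Carnot = T_H/ΔT = 291.55/10.80 = 27.00.
The heat pump delivers Q̇_H = COP × Ẇ = 269.1 kW; the resistance heater delivers Ẇ = 9.970 kW.
Extra = (COP − 1)·Ẇ = 259.2 kW.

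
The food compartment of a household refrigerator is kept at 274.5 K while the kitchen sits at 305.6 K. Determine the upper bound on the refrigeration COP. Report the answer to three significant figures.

The reservoir spacing is ΔT = 305.6 − 274.5 = 31.10 K.
For a reversible cycle, COP_Carnot = T_C/ΔT = 274.50/31.10 = 8.826.

8.83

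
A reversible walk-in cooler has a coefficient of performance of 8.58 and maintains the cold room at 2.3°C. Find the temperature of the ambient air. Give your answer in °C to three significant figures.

34.4 °C

COP_R = T_C/(T_H − T_C) gives T_H − T_C = T_C/COP.
With T_C = 275.45 K, T_H = 275.45 × (1 + 1/8.58) = 307.55 K.
Converting, 307.55 K = 34.40°C.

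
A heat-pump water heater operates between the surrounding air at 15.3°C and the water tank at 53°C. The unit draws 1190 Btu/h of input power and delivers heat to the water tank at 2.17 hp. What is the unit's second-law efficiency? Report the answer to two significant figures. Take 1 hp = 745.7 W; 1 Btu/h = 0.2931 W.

0.54

Converting, Q̇_H = 2.170 hp = 5521 Btu/h, so COP_actual = Q̇_H/Ẇ = 5521/1190 = 4.639.
In absolute terms T_C = 288.45 K and T_H = 326.15 K, so ΔT = 37.70 K.
COP_Carnot = T_H/ΔT = 326.15/37.70 = 8.651.
η_II = COP_actual/COP_Carnot = 4.639/8.651 = 0.5363.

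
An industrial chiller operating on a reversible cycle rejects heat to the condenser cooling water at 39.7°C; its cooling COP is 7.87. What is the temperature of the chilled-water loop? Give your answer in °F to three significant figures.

40.0 °F

For a Carnot refrigerator COP_R = T_C/(T_H − T_C), so T_C = COP·T_H/(1 + COP).
With T_H = 312.85 K, T_C = 7.87 × 312.85/8.870 = 277.58 K.
Converting, 277.58 K = 39.97°F.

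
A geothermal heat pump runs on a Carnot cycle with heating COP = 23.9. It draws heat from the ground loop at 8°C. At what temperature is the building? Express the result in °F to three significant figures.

COP_HP = T_H/(T_H − T_C) rearranges to T_H = COP·T_C/(COP − 1).
With T_C = 281.15 K, T_H = 23.9 × 281.15/22.90 = 293.43 K.
Converting, 293.43 K = 68.50°F.

68.5 °F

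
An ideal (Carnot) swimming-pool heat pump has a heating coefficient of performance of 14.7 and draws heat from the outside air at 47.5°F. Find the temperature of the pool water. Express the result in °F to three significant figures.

COP_HP = T_H/(T_H − T_C) rearranges to T_H = COP·T_C/(COP − 1).
With T_C = 281.76 K, T_H = 14.7 × 281.76/13.70 = 302.33 K.
Converting, 302.33 K = 84.52°F.

84.5 °F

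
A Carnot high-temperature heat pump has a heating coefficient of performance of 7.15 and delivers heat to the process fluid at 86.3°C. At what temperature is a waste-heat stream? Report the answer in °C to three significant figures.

COP_HP = T_H/(T_H − T_C) gives T_H − T_C = T_H/COP.
With T_H = 359.45 K, T_C = 359.45 × (1 − 1/7.15) = 309.18 K.
Converting, 309.18 K = 36.03°C.

36.0 °C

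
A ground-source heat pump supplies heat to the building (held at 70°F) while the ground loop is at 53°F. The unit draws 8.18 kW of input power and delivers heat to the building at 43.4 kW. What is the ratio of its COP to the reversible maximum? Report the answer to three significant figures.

0.170

COP_actual = Q̇_H/Ẇ = 43.40/8.180 = 5.306.
In absolute terms T_C = 284.82 K and T_H = 294.26 K, so ΔT = 9.444 K.
COP_Carnot = T_H/ΔT = 294.26/9.444 = 31.16.
η_II = COP_actual/COP_Carnot = 5.306/31.16 = 0.1703.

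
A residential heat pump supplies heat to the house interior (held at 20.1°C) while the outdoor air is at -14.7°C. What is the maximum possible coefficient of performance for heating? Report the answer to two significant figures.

8.4

In absolute terms T_C = 258.45 K and T_H = 293.25 K, so ΔT = 34.80 K.
For a reversible cycle, COP_Carnot = T_H/ΔT = 293.25/34.80 = 8.427.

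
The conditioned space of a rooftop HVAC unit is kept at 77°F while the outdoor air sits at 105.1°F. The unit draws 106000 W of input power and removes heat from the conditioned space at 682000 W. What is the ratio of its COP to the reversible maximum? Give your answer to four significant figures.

COP_actual = Q̇_C/Ẇ = 682000/106000 = 6.434.
In absolute terms T_C = 298.15 K and T_H = 313.76 K, so ΔT = 15.61 K.
COP_Carnot = T_C/ΔT = 298.15/15.61 = 19.10.
η_II = COP_actual/COP_Carnot = 6.434/19.10 = 0.3369.

0.3369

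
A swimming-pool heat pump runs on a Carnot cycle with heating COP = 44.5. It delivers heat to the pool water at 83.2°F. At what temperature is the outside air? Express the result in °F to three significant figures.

COP_HP = T_H/(T_H − T_C) gives T_H − T_C = T_H/COP.
With T_H = 301.59 K, T_C = 301.59 × (1 − 1/44.5) = 294.82 K.
Converting, 294.82 K = 71.00°F.

71.0 °F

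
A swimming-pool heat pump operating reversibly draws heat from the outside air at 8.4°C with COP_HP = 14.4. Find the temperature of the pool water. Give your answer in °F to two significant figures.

COP_HP = T_H/(T_H − T_C) rearranges to T_H = COP·T_C/(COP − 1).
With T_C = 281.55 K, T_H = 14.4 × 281.55/13.40 = 302.56 K.
Converting, 302.56 K = 84.94°F.

85 °F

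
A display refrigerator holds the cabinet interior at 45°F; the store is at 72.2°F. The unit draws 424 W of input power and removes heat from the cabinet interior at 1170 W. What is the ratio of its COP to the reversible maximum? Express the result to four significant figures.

0.1487

COP_actual = Q̇_C/Ẇ = 1170/424.0 = 2.759.
In absolute terms T_C = 280.37 K and T_H = 295.48 K, so ΔT = 15.11 K.
COP_Carnot = T_C/ΔT = 280.37/15.11 = 18.55.
η_II = COP_actual/COP_Carnot = 2.759/18.55 = 0.1487.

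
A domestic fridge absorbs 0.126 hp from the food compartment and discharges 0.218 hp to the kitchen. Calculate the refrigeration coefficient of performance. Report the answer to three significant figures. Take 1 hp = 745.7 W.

1.37

The first law gives Q̇_H = Q̇_C + Ẇ, so the three rates are Q̇_C = 0.1260, Q̇_H = 0.2180, Ẇ = 0.09200 hp.
COP_R = Q̇_C/Ẇ = 0.1260/0.09200 = 1.370.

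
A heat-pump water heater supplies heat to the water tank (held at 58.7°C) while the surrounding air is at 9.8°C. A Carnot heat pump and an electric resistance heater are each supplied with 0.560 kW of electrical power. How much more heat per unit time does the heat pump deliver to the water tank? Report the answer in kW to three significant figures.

In absolute terms T_C = 282.95 K and T_H = 331.85 K, so ΔT = 48.90 K.
COP_Carnot = T_H/ΔT = 331.85/48.90 = 6.786.
The heat pump delivers Q̇_H = COP × Ẇ = 3.800 kW; the resistance heater delivers Ẇ = 0.5600 kW.
Extra = (COP − 1)·Ẇ = 3.240 kW.

3.24 kW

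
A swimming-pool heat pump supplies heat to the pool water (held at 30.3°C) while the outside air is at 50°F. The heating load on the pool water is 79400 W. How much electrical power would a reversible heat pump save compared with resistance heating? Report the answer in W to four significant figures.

74090 W

In absolute terms T_C = 283.15 K and T_H = 303.45 K, so ΔT = 20.30 K.
COP_Carnot = T_H/ΔT = 303.45/20.30 = 14.95.
Resistance heating needs Ẇ_res = Q̇_H = 79400 W; the reversible heat pump needs only Ẇ_hp = Q̇_H/COP = 5312 W.
Saving = 79400 − 5312 = 74090 W.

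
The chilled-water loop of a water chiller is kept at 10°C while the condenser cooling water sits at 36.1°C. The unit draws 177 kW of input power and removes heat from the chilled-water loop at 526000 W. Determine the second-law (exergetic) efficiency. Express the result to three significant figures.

0.274

Converting, Q̇_C = 526000 W = 526.0 kW, so COP_actual = Q̇_C/Ẇ = 526.0/177.0 = 2.972.
In absolute terms T_C = 283.15 K and T_H = 309.25 K, so ΔT = 26.10 K.
COP_Carnot = T_C/ΔT = 283.15/26.10 = 10.85.
η_II = COP_actual/COP_Carnot = 2.972/10.85 = 0.2739.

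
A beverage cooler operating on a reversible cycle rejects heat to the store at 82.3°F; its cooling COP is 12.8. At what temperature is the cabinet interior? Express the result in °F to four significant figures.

43.03 °F

For a Carnot refrigerator COP_R = T_C/(T_H − T_C), so T_C = COP·T_H/(1 + COP).
With T_H = 301.09 K, T_C = 12.8 × 301.09/13.80 = 279.28 K.
Converting, 279.28 K = 43.03°F.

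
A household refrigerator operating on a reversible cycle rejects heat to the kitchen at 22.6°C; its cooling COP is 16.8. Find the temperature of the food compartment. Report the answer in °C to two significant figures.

6.0 °C

For a Carnot refrigerator COP_R = T_C/(T_H − T_C), so T_C = COP·T_H/(1 + COP).
With T_H = 295.75 K, T_C = 16.8 × 295.75/17.80 = 279.13 K.
Converting, 279.13 K = 5.98°C.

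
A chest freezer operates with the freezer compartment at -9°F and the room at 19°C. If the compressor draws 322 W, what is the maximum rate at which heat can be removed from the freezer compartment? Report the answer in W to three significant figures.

1930 W

In absolute terms T_C = 250.37 K and T_H = 292.15 K, so ΔT = 41.78 K.
COP_Carnot = T_C/ΔT = 250.37/41.78 = 5.993.
Q̇_max = COP_Carnot × Ẇ = 5.993 × 322.0 W = 1930 W.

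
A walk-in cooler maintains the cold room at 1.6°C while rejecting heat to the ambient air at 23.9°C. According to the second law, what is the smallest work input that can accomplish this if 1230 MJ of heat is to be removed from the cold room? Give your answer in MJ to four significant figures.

In absolute terms T_C = 274.75 K and T_H = 297.05 K, so ΔT = 22.30 K.
The reversible limit is COP_R = T_C/ΔT = 12.32, so W_min = Q_C/COP = Q_C·ΔT/T_C.
W_min = 1230 × 22.30/274.75 = 99.83 MJ.

99.83 MJ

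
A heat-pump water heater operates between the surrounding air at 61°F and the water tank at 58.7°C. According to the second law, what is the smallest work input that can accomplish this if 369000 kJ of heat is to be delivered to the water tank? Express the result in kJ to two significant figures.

In absolute terms T_C = 289.26 K and T_H = 331.85 K, so ΔT = 42.59 K.
The reversible limit is COP_HP = T_H/ΔT = 7.792, so W_min = Q_H/COP = Q_H·ΔT/T_H.
W_min = 369000 × 42.59/331.85 = 47360 kJ.

47000 kJ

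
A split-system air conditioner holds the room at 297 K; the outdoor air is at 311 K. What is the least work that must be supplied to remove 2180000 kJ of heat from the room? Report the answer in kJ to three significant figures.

The reservoir spacing is ΔT = 311 − 297 = 14.00 K.
The reversible limit is COP_R = T_C/ΔT = 21.21, so W_min = Q_C/COP = Q_C·ΔT/T_C.
W_min = 2180000 × 14.00/297.00 = 102800 kJ.

103000 kJ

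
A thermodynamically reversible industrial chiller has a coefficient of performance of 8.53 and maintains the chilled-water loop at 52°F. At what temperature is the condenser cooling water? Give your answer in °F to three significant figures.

112 °F

COP_R = T_C/(T_H − T_C) gives T_H − T_C = T_C/COP.
With T_C = 284.26 K, T_H = 284.26 × (1 + 1/8.53) = 317.59 K.
Converting, 317.59 K = 111.98°F.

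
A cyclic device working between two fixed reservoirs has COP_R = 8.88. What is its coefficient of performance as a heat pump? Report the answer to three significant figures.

The first law on one cycle gives Q_H = Q_C + W, so Q_H/W = Q_C/W + 1.
COP_HP = COP_R + 1 = 8.88 + 1 = 9.88.

9.88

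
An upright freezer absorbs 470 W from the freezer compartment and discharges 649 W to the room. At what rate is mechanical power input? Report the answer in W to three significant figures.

For a cyclic device the first law requires Q̇_H = Q̇_C + Ẇ.
Ẇ = Q̇_H − Q̇_C = 179.0 W.

179 W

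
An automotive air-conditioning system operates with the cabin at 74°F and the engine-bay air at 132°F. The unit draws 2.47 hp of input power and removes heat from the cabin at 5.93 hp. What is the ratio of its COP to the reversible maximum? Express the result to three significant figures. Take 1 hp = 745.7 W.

0.261

COP_actual = Q̇_C/Ẇ = 5.930/2.470 = 2.401.
In absolute terms T_C = 296.48 K and T_H = 328.71 K, so ΔT = 32.22 K.
COP_Carnot = T_C/ΔT = 296.48/32.22 = 9.201.
η_II = COP_actual/COP_Carnot = 2.401/9.201 = 0.2609.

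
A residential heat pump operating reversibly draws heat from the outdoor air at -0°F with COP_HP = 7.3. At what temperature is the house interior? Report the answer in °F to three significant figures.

73.0 °F

COP_HP = T_H/(T_H − T_C) rearranges to T_H = COP·T_C/(COP − 1).
With T_C = 255.37 K, T_H = 7.3 × 255.37/6.300 = 295.91 K.
Converting, 295.91 K = 72.96°F.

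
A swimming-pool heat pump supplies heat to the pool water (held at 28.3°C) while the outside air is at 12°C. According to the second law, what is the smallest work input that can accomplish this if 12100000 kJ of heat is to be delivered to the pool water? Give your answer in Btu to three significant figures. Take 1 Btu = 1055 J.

620000 Btu

In absolute terms T_C = 285.15 K and T_H = 301.45 K, so ΔT = 16.30 K.
The reversible limit is COP_HP = T_H/ΔT = 18.49, so W_min = Q_H/COP = Q_H·ΔT/T_H.
W_min = 12100000 × 16.30/301.45 = 654300 kJ = 620200 Btu.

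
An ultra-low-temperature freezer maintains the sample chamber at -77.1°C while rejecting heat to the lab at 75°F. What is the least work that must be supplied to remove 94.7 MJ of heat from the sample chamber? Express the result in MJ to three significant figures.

48.8 MJ

In absolute terms T_C = 196.05 K and T_H = 297.04 K, so ΔT = 101.0 K.
The reversible limit is COP_R = T_C/ΔT = 1.941, so W_min = Q_C/COP = Q_C·ΔT/T_C.
W_min = 94.70 × 101.0/196.05 = 48.78 MJ.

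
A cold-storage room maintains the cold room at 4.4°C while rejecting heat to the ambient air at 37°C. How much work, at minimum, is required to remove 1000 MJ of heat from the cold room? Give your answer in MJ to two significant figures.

120 MJ

In absolute terms T_C = 277.55 K and T_H = 310.15 K, so ΔT = 32.60 K.
The reversible limit is COP_R = T_C/ΔT = 8.514, so W_min = Q_C/COP = Q_C·ΔT/T_C.
W_min = 1000 × 32.60/277.55 = 117.5 MJ.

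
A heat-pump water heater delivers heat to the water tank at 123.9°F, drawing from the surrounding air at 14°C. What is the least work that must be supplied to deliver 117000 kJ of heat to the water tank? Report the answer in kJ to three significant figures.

In absolute terms T_C = 287.15 K and T_H = 324.21 K, so ΔT = 37.06 K.
The reversible limit is COP_HP = T_H/ΔT = 8.749, so W_min = Q_H/COP = Q_H·ΔT/T_H.
W_min = 117000 × 37.06/324.21 = 13370 kJ.

13400 kJ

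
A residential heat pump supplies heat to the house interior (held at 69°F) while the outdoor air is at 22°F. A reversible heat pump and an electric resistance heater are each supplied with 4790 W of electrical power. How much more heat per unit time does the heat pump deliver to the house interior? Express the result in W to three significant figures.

49100 W

In absolute terms T_C = 267.59 K and T_H = 293.71 K, so ΔT = 26.11 K.
COP_Carnot = T_H/ΔT = 293.71/26.11 = 11.25.
The heat pump delivers Q̇_H = COP × Ẇ = 53880 W; the resistance heater delivers Ẇ = 4790 W.
Extra = (COP − 1)·Ẇ = 49090 W.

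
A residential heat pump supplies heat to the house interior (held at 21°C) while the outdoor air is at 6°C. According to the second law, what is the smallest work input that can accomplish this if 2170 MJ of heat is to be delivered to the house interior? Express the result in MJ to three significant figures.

In absolute terms T_C = 279.15 K and T_H = 294.15 K, so ΔT = 15.00 K.
The reversible limit is COP_HP = T_H/ΔT = 19.61, so W_min = Q_H/COP = Q_H·ΔT/T_H.
W_min = 2170 × 15.00/294.15 = 110.7 MJ.

111 MJ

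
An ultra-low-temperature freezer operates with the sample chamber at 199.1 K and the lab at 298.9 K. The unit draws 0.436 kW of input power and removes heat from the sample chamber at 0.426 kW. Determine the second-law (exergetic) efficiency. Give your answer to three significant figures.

COP_actual = Q̇_C/Ẇ = 0.4260/0.4360 = 0.9771.
The reservoir spacing is ΔT = 298.9 − 199.1 = 99.80 K.
COP_Carnot = T_C/ΔT = 199.10/99.80 = 1.995.
η_II = COP_actual/COP_Carnot = 0.9771/1.995 = 0.4898.

0.490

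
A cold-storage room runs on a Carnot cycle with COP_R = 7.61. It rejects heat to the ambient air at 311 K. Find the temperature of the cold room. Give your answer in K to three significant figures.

275 K

For a Carnot refrigerator COP_R = T_C/(T_H − T_C), so T_C = COP·T_H/(1 + COP).
With T_H = 311.00 K, T_C = 7.61 × 311.00/8.610 = 274.88 K.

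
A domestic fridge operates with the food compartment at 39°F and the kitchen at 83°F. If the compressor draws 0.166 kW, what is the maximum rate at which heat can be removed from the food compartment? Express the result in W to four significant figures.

In absolute terms T_C = 277.04 K and T_H = 301.48 K, so ΔT = 24.44 K.
COP_Carnot = T_C/ΔT = 277.04/24.44 = 11.33.
Q̇_max = COP_Carnot × Ẇ = 11.33 × 0.1660 kW = 1.881 kW = 1881 W.

1881 W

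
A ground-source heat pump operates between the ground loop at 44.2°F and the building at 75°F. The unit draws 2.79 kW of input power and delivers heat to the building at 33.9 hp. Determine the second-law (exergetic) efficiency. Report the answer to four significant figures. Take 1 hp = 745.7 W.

Converting, Q̇_H = 33.90 hp = 25.28 kW, so COP_actual = Q̇_H/Ẇ = 25.28/2.790 = 9.061.
In absolute terms T_C = 279.93 K and T_H = 297.04 K, so ΔT = 17.11 K.
COP_Carnot = T_H/ΔT = 297.04/17.11 = 17.36.
η_II = COP_actual/COP_Carnot = 9.061/17.36 = 0.5219.

0.5219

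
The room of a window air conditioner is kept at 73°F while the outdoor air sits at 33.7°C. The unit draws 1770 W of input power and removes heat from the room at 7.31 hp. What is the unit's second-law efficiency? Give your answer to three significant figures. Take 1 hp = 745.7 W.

0.114

Converting, Q̇_C = 7.310 hp = 5451 W, so COP_actual = Q̇_C/Ẇ = 5451/1770 = 3.080.
In absolute terms T_C = 295.93 K and T_H = 306.85 K, so ΔT = 10.92 K.
COP_Carnot = T_C/ΔT = 295.93/10.92 = 27.09.
η_II = COP_actual/COP_Carnot = 3.080/27.09 = 0.1137.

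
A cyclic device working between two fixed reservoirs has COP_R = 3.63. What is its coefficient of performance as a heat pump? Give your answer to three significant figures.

4.63

The first law on one cycle gives Q_H = Q_C + W, so Q_H/W = Q_C/W + 1.
COP_HP = COP_R + 1 = 3.63 + 1 = 4.63.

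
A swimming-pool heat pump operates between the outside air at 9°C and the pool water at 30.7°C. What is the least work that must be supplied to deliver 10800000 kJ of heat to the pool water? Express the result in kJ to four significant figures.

771300 kJ

In absolute terms T_C = 282.15 K and T_H = 303.85 K, so ΔT = 21.70 K.
The reversible limit is COP_HP = T_H/ΔT = 14.00, so W_min = Q_H/COP = Q_H·ΔT/T_H.
W_min = 10800000 × 21.70/303.85 = 771300 kJ.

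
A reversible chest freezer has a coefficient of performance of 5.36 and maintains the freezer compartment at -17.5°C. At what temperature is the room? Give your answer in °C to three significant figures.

30.2 °C

COP_R = T_C/(T_H − T_C) gives T_H − T_C = T_C/COP.
With T_C = 255.65 K, T_H = 255.65 × (1 + 1/5.36) = 303.35 K.
Converting, 303.35 K = 30.20°C.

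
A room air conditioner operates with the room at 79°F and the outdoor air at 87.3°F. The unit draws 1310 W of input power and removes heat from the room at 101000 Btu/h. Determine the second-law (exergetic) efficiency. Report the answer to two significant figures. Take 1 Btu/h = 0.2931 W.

0.35

Converting, Q̇_C = 101000 Btu/h = 29600 W, so COP_actual = Q̇_C/Ẇ = 29600/1310 = 22.60.
In absolute terms T_C = 299.26 K and T_H = 303.87 K, so ΔT = 4.611 K.
COP_Carnot = T_C/ΔT = 299.26/4.611 = 64.90.
η_II = COP_actual/COP_Carnot = 22.60/64.90 = 0.3482.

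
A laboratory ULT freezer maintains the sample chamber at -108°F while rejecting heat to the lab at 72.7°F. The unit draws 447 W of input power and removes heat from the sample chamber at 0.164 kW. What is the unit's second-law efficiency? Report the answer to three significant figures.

Converting, Q̇_C = 0.1640 kW = 164.0 W, so COP_actual = Q̇_C/Ẇ = 164.0/447.0 = 0.3669.
In absolute terms T_C = 195.37 K and T_H = 295.76 K, so ΔT = 100.4 K.
COP_Carnot = T_C/ΔT = 195.37/100.4 = 1.946.
η_II = COP_actual/COP_Carnot = 0.3669/1.946 = 0.1885.

0.189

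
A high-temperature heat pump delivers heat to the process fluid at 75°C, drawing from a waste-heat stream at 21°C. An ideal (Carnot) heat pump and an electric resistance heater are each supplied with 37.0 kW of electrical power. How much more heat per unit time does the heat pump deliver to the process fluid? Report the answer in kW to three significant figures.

In absolute terms T_C = 294.15 K and T_H = 348.15 K, so ΔT = 54.00 K.
COP_Carnot = T_H/ΔT = 348.15/54.00 = 6.447.
The heat pump delivers Q̇_H = COP × Ẇ = 238.5 kW; the resistance heater delivers Ẇ = 37.00 kW.
Extra = (COP − 1)·Ẇ = 201.5 kW.

202 kW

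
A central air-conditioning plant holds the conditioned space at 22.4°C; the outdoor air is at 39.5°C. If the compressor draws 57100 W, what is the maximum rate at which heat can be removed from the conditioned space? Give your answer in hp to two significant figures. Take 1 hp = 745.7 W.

1300 hp

In absolute terms T_C = 295.55 K and T_H = 312.65 K, so ΔT = 17.10 K.
COP_Carnot = T_C/ΔT = 295.55/17.10 = 17.28.
Q̇_max = COP_Carnot × Ẇ = 17.28 × 57100 W = 986900 W = 1323 hp.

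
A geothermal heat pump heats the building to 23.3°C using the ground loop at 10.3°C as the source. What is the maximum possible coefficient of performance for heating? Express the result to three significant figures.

In absolute terms T_C = 283.45 K and T_H = 296.45 K, so ΔT = 13.00 K.
For a reversible cycle, COP_Carnot = T_H/ΔT = 296.45/13.00 = 22.80.

22.8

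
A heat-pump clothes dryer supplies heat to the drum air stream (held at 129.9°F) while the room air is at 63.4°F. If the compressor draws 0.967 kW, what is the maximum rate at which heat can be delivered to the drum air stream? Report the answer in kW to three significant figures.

8.57 kW

In absolute terms T_C = 290.59 K and T_H = 327.54 K, so ΔT = 36.94 K.
COP_Carnot = T_H/ΔT = 327.54/36.94 = 8.866.
Q̇_max = COP_Carnot × Ẇ = 8.866 × 0.9670 kW = 8.573 kW.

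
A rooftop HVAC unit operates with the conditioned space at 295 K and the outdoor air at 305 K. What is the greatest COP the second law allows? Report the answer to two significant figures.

The reservoir spacing is ΔT = 305 − 295 = 10.00 K.
For a reversible cycle, COP_Carnot = T_C/ΔT = 295.00/10.00 = 29.50.

30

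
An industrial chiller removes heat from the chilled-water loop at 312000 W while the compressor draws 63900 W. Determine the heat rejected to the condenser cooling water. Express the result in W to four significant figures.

375900 W

For a cyclic device the first law requires Q̇_H = Q̇_C + Ẇ.
Q̇_H = Q̇_C + Ẇ = 375900 W.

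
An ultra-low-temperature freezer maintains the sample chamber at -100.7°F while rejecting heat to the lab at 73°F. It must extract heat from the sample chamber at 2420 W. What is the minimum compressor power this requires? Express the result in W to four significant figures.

1171 W

In absolute terms T_C = 199.43 K and T_H = 295.93 K, so ΔT = 96.50 K.
COP_Carnot = T_C/ΔT = 199.43/96.50 = 2.067.
Ẇ_min = Q̇/COP_Carnot = 2420/2.067 = 1171 W.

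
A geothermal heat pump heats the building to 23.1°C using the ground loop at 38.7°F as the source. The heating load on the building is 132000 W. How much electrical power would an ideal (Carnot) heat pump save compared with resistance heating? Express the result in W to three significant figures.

In absolute terms T_C = 276.87 K and T_H = 296.25 K, so ΔT = 19.38 K.
COP_Carnot = T_H/ΔT = 296.25/19.38 = 15.29.
Resistance heating needs Ẇ_res = Q̇_H = 132000 W; the reversible heat pump needs only Ẇ_hp = Q̇_H/COP = 8634 W.
Saving = 132000 − 8634 = 123400 W.

123000 W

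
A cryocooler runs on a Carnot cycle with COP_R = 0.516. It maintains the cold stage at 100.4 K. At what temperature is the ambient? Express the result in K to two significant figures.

COP_R = T_C/(T_H − T_C) gives T_H − T_C = T_C/COP.
With T_C = 100.40 K, T_H = 100.40 × (1 + 1/0.516) = 294.97 K.

290 K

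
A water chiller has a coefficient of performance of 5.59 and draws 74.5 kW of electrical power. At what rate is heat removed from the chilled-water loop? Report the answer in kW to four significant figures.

Q̇_C = COP × Ẇ = 5.59 × 74.50 = 416.5 kW.

416.5 kW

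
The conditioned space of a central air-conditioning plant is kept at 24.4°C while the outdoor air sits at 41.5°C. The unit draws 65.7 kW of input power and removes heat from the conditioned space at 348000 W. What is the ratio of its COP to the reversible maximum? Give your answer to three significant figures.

0.304

Converting, Q̇_C = 348000 W = 348.0 kW, so COP_actual = Q̇_C/Ẇ = 348.0/65.70 = 5.297.
In absolute terms T_C = 297.55 K and T_H = 314.65 K, so ΔT = 17.10 K.
COP_Carnot = T_C/ΔT = 297.55/17.10 = 17.40.
η_II = COP_actual/COP_Carnot = 5.297/17.40 = 0.3044.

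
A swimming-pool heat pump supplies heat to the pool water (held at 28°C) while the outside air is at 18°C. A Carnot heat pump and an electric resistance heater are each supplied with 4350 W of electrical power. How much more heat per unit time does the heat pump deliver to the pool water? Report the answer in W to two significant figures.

In absolute terms T_C = 291.15 K and T_H = 301.15 K, so ΔT = 10.00 K.
COP_Carnot = T_H/ΔT = 301.15/10.00 = 30.12.
The heat pump delivers Q̇_H = COP × Ẇ = 131000 W; the resistance heater delivers Ẇ = 4350 W.
Extra = (COP − 1)·Ẇ = 126700 W.

130000 W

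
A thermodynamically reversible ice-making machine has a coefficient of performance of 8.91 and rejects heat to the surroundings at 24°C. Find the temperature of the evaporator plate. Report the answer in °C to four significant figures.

For a Carnot refrigerator COP_R = T_C/(T_H − T_C), so T_C = COP·T_H/(1 + COP).
With T_H = 297.15 K, T_C = 8.91 × 297.15/9.910 = 267.17 K.
Converting, 267.17 K = -5.98°C.

-5.985 °C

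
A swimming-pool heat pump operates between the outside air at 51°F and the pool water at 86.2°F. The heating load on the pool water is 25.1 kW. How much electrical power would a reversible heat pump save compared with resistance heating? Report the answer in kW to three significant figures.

23.5 kW

In absolute terms T_C = 283.71 K and T_H = 303.26 K, so ΔT = 19.56 K.
COP_Carnot = T_H/ΔT = 303.26/19.56 = 15.51.
Resistance heating needs Ẇ_res = Q̇_H = 25.10 kW; the reversible heat pump needs only Ẇ_hp = Q̇_H/COP = 1.619 kW.
Saving = 25.10 − 1.619 = 23.48 kW.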